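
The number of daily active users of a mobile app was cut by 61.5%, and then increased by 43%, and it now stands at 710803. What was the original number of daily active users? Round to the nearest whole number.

The overall multiplier applied was 0.385 × 1.43 = 0.55055.
So the original number of daily active users was 710803 ÷ 0.55055 ≈ 1291078.

1291078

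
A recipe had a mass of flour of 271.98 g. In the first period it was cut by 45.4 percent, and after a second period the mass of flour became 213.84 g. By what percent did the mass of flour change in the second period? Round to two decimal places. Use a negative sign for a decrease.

44.00%

After the first period: 271.98 × 0.546 = 148.50108.
Second-period multiplier: 213.84 ÷ 148.50108 ≈ 1.43999.
That is a change of 44.00%.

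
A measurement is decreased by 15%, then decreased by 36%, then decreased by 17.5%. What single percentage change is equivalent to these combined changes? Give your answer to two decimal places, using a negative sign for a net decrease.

-55.12%

The combined multiplier is 0.85 × 0.64 × 0.825 = 0.4488.
That corresponds to a decrease of 55.12%.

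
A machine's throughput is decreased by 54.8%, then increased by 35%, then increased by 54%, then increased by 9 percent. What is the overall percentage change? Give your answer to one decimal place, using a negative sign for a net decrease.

A 54.8% decrease multiplies by 0.452.
Then a 35% increase: 0.452 × 1.35 = 0.6102.
Then a 54% increase: 0.6102 × 1.54 = 0.939708.
Then a 9% increase: 0.939708 × 1.09 = 1.02428172.
Overall factor 1.02428172, i.e. 2.4%.

2.4%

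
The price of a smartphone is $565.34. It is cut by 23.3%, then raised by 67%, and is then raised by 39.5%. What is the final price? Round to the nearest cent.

$1010.17

Each change multiplies by a factor: 0.767 × 1.67 × 1.395 = 1.78684155.
$565.34 × 1.78684155 = $1010.173001877 ≈ $1010.17.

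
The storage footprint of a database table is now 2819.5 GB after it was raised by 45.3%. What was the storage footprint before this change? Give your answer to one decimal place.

1940.5 GB

The overall multiplier applied was 1.453.
So the original storage footprint was 2819.5 ÷ 1.453 ≈ 1940.5 GB.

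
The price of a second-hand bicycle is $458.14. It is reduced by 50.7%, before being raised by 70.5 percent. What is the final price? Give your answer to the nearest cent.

$385.10

Each change multiplies by a factor: 0.493 × 1.705 = 0.840565.
$458.14 × 0.840565 = $385.0964491 ≈ $385.10.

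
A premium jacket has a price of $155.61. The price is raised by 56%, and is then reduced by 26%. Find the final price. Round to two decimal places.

$179.64

56% increase: $155.61 × 1.56 = $242.7516.
Apply the 26% decrease: $242.7516 × 0.74 = $179.636184 ≈ $179.64.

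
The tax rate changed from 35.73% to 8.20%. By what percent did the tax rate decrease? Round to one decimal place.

The change is 8.20 − 35.73 = -27.53 percentage points.
Relative to the original 35.73%, that is -27.53 ÷ 35.73 ≈ -77.1%.
So the tax rate fell by 77.1%.

77.1%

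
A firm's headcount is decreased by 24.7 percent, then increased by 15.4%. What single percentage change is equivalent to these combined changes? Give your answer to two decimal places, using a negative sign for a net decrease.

A 24.7% decrease multiplies by 0.753.
Then a 15.4% increase: 0.753 × 1.154 = 0.868962.
Overall factor 0.868962, i.e. -13.10%.

-13.10%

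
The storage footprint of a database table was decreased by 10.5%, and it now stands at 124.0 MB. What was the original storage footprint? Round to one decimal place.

138.5 MB

The overall multiplier applied was 0.895.
So the original storage footprint was 124.0 ÷ 0.895 ≈ 138.5 MB.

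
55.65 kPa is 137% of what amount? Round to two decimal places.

40.62 kPa

55.65 kPa ÷ 1.37 ≈ 40.62 kPa.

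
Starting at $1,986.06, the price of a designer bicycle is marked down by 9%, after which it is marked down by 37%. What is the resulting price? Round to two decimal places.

9% decrease: $1,986.06 × 0.91 = $1807.3146.
37% decrease: $1807.3146 × 0.63 = $1138.608198 ≈ $1,138.61.

$1,138.61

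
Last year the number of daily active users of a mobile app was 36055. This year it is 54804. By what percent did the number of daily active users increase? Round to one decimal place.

52.0%

Change: 54804 − 36055 = 18749.
Relative to the original: 18749 ÷ 36055 ≈ 52.0%.
So the number of daily active users increased by 52.0%.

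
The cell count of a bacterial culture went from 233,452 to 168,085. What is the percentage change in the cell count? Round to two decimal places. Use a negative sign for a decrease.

Change: 168,085 − 233,452 = -65,367.
Relative to the original: -65,367 ÷ 233,452 ≈ -28.00%.

-28.00%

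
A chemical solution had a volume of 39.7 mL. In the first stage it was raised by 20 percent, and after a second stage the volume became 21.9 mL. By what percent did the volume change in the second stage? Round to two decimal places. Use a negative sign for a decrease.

After the first stage: 39.7 × 1.2 = 47.64.
Second-stage multiplier: 21.9 ÷ 47.64 ≈ 0.459698.
That is a change of -54.03%.

-54.03%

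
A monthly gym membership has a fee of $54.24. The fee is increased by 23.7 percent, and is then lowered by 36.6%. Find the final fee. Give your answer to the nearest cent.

$42.54

After the 23.7% increase: $54.24 × 1.237 = $67.09488.
Apply the 36.6% decrease: $67.09488 × 0.634 = $42.53815392 ≈ $42.54.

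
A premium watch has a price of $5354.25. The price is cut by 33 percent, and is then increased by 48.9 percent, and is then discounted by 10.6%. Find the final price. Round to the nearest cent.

$4775.36

Apply the 33% decrease: $5354.25 × 0.67 = $3587.3475.
After the 48.9% increase: $3587.3475 × 1.489 = $5341.5604275.
Apply the 10.6% decrease: $5341.5604275 × 0.894 = $4775.355022185 ≈ $4775.36.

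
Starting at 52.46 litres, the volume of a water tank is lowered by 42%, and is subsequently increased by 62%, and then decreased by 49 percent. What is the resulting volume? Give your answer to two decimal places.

Each change multiplies by a factor: 0.58 × 1.62 × 0.51 = 0.479196.
52.46 × 0.479196 = 25.13862216 ≈ 25.14.

25.14 litres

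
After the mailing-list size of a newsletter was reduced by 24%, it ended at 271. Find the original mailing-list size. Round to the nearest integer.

357

The overall multiplier applied was 0.76.
So the original mailing-list size was 271 ÷ 0.76 ≈ 357.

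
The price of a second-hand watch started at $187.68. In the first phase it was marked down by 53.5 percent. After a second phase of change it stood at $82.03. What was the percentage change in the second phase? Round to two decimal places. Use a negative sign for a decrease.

After the first phase: $187.68 × 0.465 = $87.2712.
Second-phase multiplier: $82.03 ÷ $87.2712 ≈ 0.939944.
That is a change of -6.01%.

-6.01%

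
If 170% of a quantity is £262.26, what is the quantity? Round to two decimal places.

£154.27

£262.26 ÷ 1.7 ≈ £154.27.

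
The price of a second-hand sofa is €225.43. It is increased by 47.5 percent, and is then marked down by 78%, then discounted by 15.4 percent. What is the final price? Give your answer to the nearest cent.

€61.89

47.5% increase: €225.43 × 1.475 = €332.50925.
After the 78% decrease: €332.50925 × 0.22 = €73.152035.
After the 15.4% decrease: €73.152035 × 0.846 = €61.88662161 ≈ €61.89.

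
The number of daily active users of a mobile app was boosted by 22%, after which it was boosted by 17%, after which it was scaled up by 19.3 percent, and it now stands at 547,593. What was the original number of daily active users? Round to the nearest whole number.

321,567

The overall multiplier applied was 1.22 × 1.17 × 1.193 = 1.7028882.
So the original number of daily active users was 547,593 ÷ 1.7028882 ≈ 321,567.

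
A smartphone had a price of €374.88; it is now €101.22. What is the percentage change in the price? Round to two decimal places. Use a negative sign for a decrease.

Change: €101.22 − €374.88 = -€273.66.
Relative to the original: -€273.66 ÷ €374.88 ≈ -73.00%.

-73.00%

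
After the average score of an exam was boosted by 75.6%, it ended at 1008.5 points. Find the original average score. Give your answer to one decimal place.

574.3 points

The overall multiplier applied was 1.756.
So the original average score was 1008.5 ÷ 1.756 ≈ 574.3 points.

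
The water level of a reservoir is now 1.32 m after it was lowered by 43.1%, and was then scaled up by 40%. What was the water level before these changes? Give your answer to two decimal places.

1.66 m

Undoing the 40% increase: 1.32 ÷ 1.4 ≈ 0.942857.
Undoing the 43.1% decrease: 0.942857 ÷ 0.569 ≈ 1.66 m.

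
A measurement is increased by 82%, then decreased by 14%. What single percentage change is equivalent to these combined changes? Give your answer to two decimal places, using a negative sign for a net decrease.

The combined multiplier is 1.82 × 0.86 = 1.5652.
That corresponds to an increase of 56.52%.

56.52%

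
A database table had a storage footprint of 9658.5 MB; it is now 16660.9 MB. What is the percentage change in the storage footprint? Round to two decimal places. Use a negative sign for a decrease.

72.50%

Change: 16660.9 − 9658.5 = 7002.4.
Relative to the original: 7002.4 ÷ 9658.5 ≈ 72.50%.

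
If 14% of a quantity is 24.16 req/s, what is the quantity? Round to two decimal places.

172.57 req/s

24.16 req/s ÷ 0.14 ≈ 172.57 req/s.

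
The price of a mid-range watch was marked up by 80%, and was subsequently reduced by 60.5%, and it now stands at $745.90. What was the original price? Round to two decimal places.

The overall multiplier applied was 1.8 × 0.395 = 0.711.
So the original price was $745.90 ÷ 0.711 ≈ $1049.09.

$1049.09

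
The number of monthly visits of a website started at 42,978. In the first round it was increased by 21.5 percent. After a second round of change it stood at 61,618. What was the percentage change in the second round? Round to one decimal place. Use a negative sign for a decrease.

18.0%

After the first round: 42,978 × 1.215 = 52218.27.
Second-round multiplier: 61,618 ÷ 52218.27 ≈ 1.18001.
That is a change of 18.0%.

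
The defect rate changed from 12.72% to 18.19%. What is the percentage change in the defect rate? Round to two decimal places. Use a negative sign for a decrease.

43.00%

The change is 18.19 − 12.72 = 5.47 percentage points.
Relative to the original 12.72%, that is 5.47 ÷ 12.72 ≈ 43.00%.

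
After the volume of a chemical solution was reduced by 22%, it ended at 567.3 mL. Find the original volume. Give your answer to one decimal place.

727.3 mL

The overall multiplier applied was 0.78.
So the original volume was 567.3 ÷ 0.78 ≈ 727.3 mL.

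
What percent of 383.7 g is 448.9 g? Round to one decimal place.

448.9 g ÷ 383.7 g ≈ 117.0%.

117.0%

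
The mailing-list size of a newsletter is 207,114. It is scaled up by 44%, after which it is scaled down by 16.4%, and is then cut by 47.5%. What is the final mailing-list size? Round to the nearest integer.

130,899

Each change multiplies by a factor: 1.44 × 0.836 × 0.525 = 0.632016.
207,114 × 0.632016 = 130899.361824 ≈ 130,899.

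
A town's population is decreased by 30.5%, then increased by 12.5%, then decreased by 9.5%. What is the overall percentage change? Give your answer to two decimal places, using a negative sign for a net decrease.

-29.24%

A 30.5% decrease multiplies by 0.695.
Then a 12.5% increase: 0.695 × 1.125 = 0.781875.
Then a 9.5% decrease: 0.781875 × 0.905 = 0.707596875.
Overall factor 0.707596875, i.e. -29.24%.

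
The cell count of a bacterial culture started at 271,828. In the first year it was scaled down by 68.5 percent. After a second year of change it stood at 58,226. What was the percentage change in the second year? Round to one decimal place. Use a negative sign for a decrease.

After the first year: 271,828 × 0.315 = 85625.82.
Second-year multiplier: 58,226 ÷ 85625.82 ≈ 0.68001.
That is a change of -32.0%.

-32.0%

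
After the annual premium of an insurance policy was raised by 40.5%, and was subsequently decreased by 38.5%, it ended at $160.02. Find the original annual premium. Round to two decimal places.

$185.19

Undoing the 38.5% decrease: $160.02 ÷ 0.615 ≈ $260.195122.
Undoing the 40.5% increase: $260.195122 ÷ 1.405 ≈ $185.19.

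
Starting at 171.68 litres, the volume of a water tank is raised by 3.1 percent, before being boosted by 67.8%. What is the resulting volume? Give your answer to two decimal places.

Each change multiplies by a factor: 1.031 × 1.678 = 1.730018.
171.68 × 1.730018 = 297.00949024 ≈ 297.01.

297.01 litres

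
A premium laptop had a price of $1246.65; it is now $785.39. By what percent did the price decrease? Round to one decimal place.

37.0%

Change: $785.39 − $1246.65 = -$461.26.
Relative to the original: -$461.26 ÷ $1246.65 ≈ -37.0%.
So the price decreased by 37.0%.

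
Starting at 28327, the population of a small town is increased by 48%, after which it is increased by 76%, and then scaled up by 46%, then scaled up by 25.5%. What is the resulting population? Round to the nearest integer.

Apply the 48% increase: 28327 × 1.48 = 41923.96.
After the 76% increase: 41923.96 × 1.76 = 73786.1696.
After the 46% increase: 73786.1696 × 1.46 = 107727.807616.
25.5% increase: 107727.807616 × 1.255 = 135198.39855808 ≈ 135198.

135198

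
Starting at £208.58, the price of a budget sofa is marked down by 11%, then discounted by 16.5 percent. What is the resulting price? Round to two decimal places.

£155.01

Apply the 11% decrease: £208.58 × 0.89 = £185.6362.
After the 16.5% decrease: £185.6362 × 0.835 = £155.006227 ≈ £155.01.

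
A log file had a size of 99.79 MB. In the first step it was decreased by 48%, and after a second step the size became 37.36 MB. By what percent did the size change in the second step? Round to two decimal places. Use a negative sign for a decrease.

-28.00%

After the first step: 99.79 × 0.52 = 51.8908.
Second-step multiplier: 37.36 ÷ 51.8908 ≈ 0.719973.
That is a change of -28.00%.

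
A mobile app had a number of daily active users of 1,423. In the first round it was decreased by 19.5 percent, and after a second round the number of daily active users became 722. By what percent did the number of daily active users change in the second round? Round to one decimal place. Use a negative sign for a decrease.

After the first round: 1,423 × 0.805 = 1145.515.
Second-round multiplier: 722 ÷ 1145.515 ≈ 0.63028.
That is a change of -37.0%.

-37.0%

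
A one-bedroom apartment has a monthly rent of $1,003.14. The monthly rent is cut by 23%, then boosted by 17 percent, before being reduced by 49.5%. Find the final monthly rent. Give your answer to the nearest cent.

Each change multiplies by a factor: 0.77 × 1.17 × 0.505 = 0.4549545.
$1,003.14 × 0.4549545 = $456.38305713 ≈ $456.38.

$456.38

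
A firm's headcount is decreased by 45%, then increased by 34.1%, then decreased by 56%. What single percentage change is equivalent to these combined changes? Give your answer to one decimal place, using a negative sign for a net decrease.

A 45% decrease multiplies by 0.55.
Then a 34.1% increase: 0.55 × 1.341 = 0.73755.
Then a 56% decrease: 0.73755 × 0.44 = 0.324522.
Overall factor 0.324522, i.e. -67.5%.

-67.5%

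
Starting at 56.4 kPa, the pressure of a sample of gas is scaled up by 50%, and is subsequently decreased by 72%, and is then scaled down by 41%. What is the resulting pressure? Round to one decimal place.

14.0 kPa

Each change multiplies by a factor: 1.5 × 0.28 × 0.59 = 0.2478.
56.4 × 0.2478 = 13.97592 ≈ 14.0.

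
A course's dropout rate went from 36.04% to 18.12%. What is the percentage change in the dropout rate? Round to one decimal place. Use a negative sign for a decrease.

The change is 18.12 − 36.04 = -17.92 percentage points.
Relative to the original 36.04%, that is -17.92 ÷ 36.04 ≈ -49.7%.

-49.7%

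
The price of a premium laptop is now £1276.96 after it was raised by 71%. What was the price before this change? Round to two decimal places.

£746.76

The overall multiplier applied was 1.71.
So the original price was £1276.96 ÷ 1.71 ≈ £746.76.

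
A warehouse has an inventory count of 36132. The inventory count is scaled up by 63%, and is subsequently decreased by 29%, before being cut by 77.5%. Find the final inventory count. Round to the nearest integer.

9409

Apply the 63% increase: 36132 × 1.63 = 58895.16.
29% decrease: 58895.16 × 0.71 = 41815.5636.
77.5% decrease: 41815.5636 × 0.225 = 9408.50181 ≈ 9409.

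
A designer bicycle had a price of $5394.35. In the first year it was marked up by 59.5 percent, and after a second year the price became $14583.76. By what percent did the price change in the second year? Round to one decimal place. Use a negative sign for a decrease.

69.5%

After the first year: $5394.35 × 1.595 = $8603.98825.
Second-year multiplier: $14583.76 ÷ $8603.98825 ≈ 1.695.
That is a change of 69.5%.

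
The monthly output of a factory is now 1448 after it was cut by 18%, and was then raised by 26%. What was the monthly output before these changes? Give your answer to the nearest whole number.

1401

The overall multiplier applied was 0.82 × 1.26 = 1.0332.
So the original monthly output was 1448 ÷ 1.0332 ≈ 1401.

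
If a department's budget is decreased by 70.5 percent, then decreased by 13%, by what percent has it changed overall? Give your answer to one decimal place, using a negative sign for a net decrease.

A 70.5% decrease multiplies by 0.295.
Then a 13% decrease: 0.295 × 0.87 = 0.25665.
Overall factor 0.25665, i.e. -74.3%.

-74.3%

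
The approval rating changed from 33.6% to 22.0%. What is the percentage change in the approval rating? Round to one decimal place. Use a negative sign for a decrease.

The change is 22.0 − 33.6 = -11.6 percentage points.
Relative to the original 33.6%, that is -11.6 ÷ 33.6 ≈ -34.5%.

-34.5%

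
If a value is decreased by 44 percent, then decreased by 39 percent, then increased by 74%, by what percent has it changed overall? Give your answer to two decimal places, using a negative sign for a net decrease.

The combined multiplier is 0.56 × 0.61 × 1.74 = 0.594384.
That corresponds to a decrease of 40.56%.

-40.56%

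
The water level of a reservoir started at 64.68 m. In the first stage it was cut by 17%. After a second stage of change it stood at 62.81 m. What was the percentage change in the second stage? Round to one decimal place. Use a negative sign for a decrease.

After the first stage: 64.68 × 0.83 = 53.6844.
Second-stage multiplier: 62.81 ÷ 53.6844 ≈ 1.16999.
That is a change of 17.0%.

17.0%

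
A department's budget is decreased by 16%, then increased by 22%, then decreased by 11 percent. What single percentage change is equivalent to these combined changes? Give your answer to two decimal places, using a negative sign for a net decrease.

-8.79%

A 16% decrease multiplies by 0.84.
Then a 22% increase: 0.84 × 1.22 = 1.0248.
Then an 11% decrease: 1.0248 × 0.89 = 0.912072.
Overall factor 0.912072, i.e. -8.79%.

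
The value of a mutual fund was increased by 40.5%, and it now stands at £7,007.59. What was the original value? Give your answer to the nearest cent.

The overall multiplier applied was 1.405.
So the original value was £7,007.59 ÷ 1.405 ≈ £4,987.61.

£4,987.61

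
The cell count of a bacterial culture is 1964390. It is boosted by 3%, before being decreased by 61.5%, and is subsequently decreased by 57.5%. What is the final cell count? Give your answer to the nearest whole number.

331066

After the 3% increase: 1964390 × 1.03 = 2023321.7.
61.5% decrease: 2023321.7 × 0.385 = 778978.8545.
Apply the 57.5% decrease: 778978.8545 × 0.425 = 331066.0131625 ≈ 331066.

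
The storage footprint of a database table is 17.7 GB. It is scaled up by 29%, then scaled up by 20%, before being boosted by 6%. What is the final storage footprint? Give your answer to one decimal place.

Each change multiplies by a factor: 1.29 × 1.2 × 1.06 = 1.64088.
17.7 × 1.64088 = 29.043576 ≈ 29.0.

29.0 GB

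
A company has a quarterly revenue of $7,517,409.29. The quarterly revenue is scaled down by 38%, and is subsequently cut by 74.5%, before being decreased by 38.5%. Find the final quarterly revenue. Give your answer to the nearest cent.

Each change multiplies by a factor: 0.62 × 0.255 × 0.615 = 0.0972315.
$7,517,409.29 × 0.0972315 = $730928.981380635 ≈ $730,928.98.

$730,928.98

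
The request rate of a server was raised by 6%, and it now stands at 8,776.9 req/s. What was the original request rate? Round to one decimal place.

The overall multiplier applied was 1.06.
So the original request rate was 8,776.9 ÷ 1.06 ≈ 8,280.1 req/s.

8,280.1 req/s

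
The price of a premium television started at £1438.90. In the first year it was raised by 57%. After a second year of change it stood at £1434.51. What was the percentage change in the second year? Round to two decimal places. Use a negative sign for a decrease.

After the first year: £1438.90 × 1.57 = £2259.073.
Second-year multiplier: £1434.51 ÷ £2259.073 ≈ 0.634999.
That is a change of -36.50%.

-36.50%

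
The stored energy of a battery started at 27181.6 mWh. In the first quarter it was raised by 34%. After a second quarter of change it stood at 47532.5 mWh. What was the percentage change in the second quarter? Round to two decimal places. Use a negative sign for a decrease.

30.50%

After the first quarter: 27181.6 × 1.34 = 36423.344.
Second-quarter multiplier: 47532.5 ÷ 36423.344 ≈ 1.305001.
That is a change of 30.50%.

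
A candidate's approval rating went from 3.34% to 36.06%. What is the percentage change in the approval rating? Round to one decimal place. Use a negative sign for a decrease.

979.6%

The change is 36.06 − 3.34 = 32.72 percentage points.
Relative to the original 3.34%, that is 32.72 ÷ 3.34 ≈ 979.6%.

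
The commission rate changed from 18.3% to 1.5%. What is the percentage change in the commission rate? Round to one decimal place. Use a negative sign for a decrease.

-91.8%

The change is 1.5 − 18.3 = -16.8 percentage points.
Relative to the original 18.3%, that is -16.8 ÷ 18.3 ≈ -91.8%.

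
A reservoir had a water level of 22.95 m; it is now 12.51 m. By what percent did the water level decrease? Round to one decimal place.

45.5%

Change: 12.51 − 22.95 = -10.44.
Relative to the original: -10.44 ÷ 22.95 ≈ -45.5%.
So the water level decreased by 45.5%.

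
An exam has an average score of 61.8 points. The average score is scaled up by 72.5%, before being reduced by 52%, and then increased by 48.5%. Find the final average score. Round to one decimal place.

After the 72.5% increase: 61.8 × 1.725 = 106.605.
Apply the 52% decrease: 106.605 × 0.48 = 51.1704.
Apply the 48.5% increase: 51.1704 × 1.485 = 75.988044 ≈ 76.0.

76.0 points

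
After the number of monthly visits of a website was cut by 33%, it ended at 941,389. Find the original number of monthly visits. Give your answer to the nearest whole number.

1,405,058

The overall multiplier applied was 0.67.
So the original number of monthly visits was 941,389 ÷ 0.67 ≈ 1,405,058.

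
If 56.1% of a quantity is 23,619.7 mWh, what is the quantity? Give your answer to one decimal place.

23,619.7 mWh ÷ 0.561 ≈ 42,102.9 mWh.

42,102.9 mWh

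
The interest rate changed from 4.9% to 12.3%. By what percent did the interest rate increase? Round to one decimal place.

The change is 12.3 − 4.9 = 7.4 percentage points.
Relative to the original 4.9%, that is 7.4 ÷ 4.9 ≈ 151.0%.
So the interest rate rose by 151.0%.

151.0%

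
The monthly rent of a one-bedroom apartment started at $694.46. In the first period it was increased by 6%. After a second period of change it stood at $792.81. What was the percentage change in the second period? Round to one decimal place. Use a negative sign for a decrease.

After the first period: $694.46 × 1.06 = $736.1276.
Second-period multiplier: $792.81 ÷ $736.1276 ≈ 1.077.
That is a change of 7.7%.

7.7%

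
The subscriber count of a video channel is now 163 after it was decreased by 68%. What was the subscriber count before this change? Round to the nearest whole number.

The overall multiplier applied was 0.32.
So the original subscriber count was 163 ÷ 0.32 ≈ 509.

509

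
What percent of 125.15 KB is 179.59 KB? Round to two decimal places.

179.59 KB ÷ 125.15 KB ≈ 143.50%.

143.50%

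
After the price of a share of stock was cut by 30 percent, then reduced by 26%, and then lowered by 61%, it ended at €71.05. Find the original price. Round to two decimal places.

Undoing the 61% decrease: €71.05 ÷ 0.39 ≈ €182.179487.
Undoing the 26% decrease: €182.179487 ÷ 0.74 ≈ €246.188496.
Undoing the 30% decrease: €246.188496 ÷ 0.7 ≈ €351.70.

€351.70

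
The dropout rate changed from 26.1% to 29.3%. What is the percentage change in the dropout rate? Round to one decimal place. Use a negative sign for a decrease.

The change is 29.3 − 26.1 = 3.2 percentage points.
Relative to the original 26.1%, that is 3.2 ÷ 26.1 ≈ 12.3%.

12.3%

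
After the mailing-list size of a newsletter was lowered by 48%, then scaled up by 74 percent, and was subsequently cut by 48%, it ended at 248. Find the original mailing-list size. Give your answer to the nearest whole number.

527

The overall multiplier applied was 0.52 × 1.74 × 0.52 = 0.470496.
So the original mailing-list size was 248 ÷ 0.470496 ≈ 527.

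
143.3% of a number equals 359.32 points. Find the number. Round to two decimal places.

359.32 points ÷ 1.433 ≈ 250.75 points.

250.75 points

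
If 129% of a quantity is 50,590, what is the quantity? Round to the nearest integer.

39,217

50,590 ÷ 1.29 ≈ 39,217.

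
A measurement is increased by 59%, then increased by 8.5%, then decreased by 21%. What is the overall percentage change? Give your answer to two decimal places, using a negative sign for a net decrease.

A 59% increase multiplies by 1.59.
Then an 8.5% increase: 1.59 × 1.085 = 1.72515.
Then a 21% decrease: 1.72515 × 0.79 = 1.3628685.
Overall factor 1.3628685, i.e. 36.29%.

36.29%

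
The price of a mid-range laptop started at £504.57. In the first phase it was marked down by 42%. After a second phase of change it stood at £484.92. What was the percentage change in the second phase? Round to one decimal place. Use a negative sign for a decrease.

After the first phase: £504.57 × 0.58 = £292.6506.
Second-phase multiplier: £484.92 ÷ £292.6506 ≈ 1.65699.
That is a change of 65.7%.

65.7%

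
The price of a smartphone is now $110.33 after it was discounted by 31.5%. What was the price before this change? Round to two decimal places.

$161.07

The overall multiplier applied was 0.685.
So the original price was $110.33 ÷ 0.685 ≈ $161.07.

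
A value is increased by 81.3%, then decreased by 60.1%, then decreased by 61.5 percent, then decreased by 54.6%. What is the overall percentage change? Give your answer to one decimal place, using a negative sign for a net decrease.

An 81.3% increase multiplies by 1.813.
Then a 60.1% decrease: 1.813 × 0.399 = 0.723387.
Then a 61.5% decrease: 0.723387 × 0.385 = 0.278503995.
Then a 54.6% decrease: 0.278503995 × 0.454 = 0.12644081373.
Overall factor 0.12644081373, i.e. -87.4%.

-87.4%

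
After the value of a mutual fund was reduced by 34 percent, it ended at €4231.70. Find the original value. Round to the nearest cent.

The overall multiplier applied was 0.66.
So the original value was €4231.70 ÷ 0.66 ≈ €6411.67.

€6411.67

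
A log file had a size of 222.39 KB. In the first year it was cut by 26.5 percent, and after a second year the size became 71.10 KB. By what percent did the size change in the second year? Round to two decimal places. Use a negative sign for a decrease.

After the first year: 222.39 × 0.735 = 163.45665.
Second-year multiplier: 71.10 ÷ 163.45665 ≈ 0.434978.
That is a change of -56.50%.

-56.50%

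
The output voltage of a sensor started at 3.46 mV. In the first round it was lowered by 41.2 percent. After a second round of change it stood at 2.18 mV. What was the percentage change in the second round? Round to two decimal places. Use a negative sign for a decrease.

After the first round: 3.46 × 0.588 = 2.03448.
Second-round multiplier: 2.18 ÷ 2.03448 ≈ 1.071527.
That is a change of 7.15%.

7.15%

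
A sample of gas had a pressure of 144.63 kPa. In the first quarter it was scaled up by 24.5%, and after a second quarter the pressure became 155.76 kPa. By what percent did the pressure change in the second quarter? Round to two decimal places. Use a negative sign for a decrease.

After the first quarter: 144.63 × 1.245 = 180.06435.
Second-quarter multiplier: 155.76 ÷ 180.06435 ≈ 0.865024.
That is a change of -13.50%.

-13.50%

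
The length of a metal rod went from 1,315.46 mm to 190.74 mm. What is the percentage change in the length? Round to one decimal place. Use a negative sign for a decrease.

Change: 190.74 − 1,315.46 = -1,124.72.
Relative to the original: -1,124.72 ÷ 1,315.46 ≈ -85.5%.

-85.5%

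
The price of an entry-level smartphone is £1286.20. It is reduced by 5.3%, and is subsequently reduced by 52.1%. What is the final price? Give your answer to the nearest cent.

£583.44

Apply the 5.3% decrease: £1286.20 × 0.947 = £1218.0314.
Apply the 52.1% decrease: £1218.0314 × 0.479 = £583.4370406 ≈ £583.44.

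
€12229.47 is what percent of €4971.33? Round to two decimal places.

€12229.47 ÷ €4971.33 ≈ 246.00%.

246.00%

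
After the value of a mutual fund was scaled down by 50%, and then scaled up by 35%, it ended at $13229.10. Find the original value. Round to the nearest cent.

Undoing the 35% increase: $13229.10 ÷ 1.35 ≈ $9799.333333.
Undoing the 50% decrease: $9799.333333 ÷ 0.5 ≈ $19598.67.

$19598.67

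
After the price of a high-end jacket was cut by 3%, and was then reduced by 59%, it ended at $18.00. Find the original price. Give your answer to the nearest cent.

$45.26

Undoing the 59% decrease: $18.00 ÷ 0.41 ≈ $43.902439.
Undoing the 3% decrease: $43.902439 ÷ 0.97 ≈ $45.26.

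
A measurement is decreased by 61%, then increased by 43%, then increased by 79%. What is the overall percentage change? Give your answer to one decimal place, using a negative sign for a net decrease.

-0.2%

A 61% decrease multiplies by 0.39.
Then a 43% increase: 0.39 × 1.43 = 0.5577.
Then a 79% increase: 0.5577 × 1.79 = 0.998283.
Overall factor 0.998283, i.e. -0.2%.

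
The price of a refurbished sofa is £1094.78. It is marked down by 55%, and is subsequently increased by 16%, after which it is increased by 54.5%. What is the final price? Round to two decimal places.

£882.93

Each change multiplies by a factor: 0.45 × 1.16 × 1.545 = 0.80649.
£1094.78 × 0.80649 = £882.9291222 ≈ £882.93.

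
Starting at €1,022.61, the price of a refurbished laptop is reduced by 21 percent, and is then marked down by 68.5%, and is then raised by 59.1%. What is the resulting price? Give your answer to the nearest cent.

€404.87

Apply the 21% decrease: €1,022.61 × 0.79 = €807.8619.
Apply the 68.5% decrease: €807.8619 × 0.315 = €254.4764985.
59.1% increase: €254.4764985 × 1.591 = €404.8721091135 ≈ €404.87.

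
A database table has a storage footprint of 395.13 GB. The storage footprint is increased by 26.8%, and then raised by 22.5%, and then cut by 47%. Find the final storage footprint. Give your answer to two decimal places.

26.8% increase: 395.13 × 1.268 = 501.02484.
Apply the 22.5% increase: 501.02484 × 1.225 = 613.755429.
Apply the 47% decrease: 613.755429 × 0.53 = 325.29037737 ≈ 325.29.

325.29 GB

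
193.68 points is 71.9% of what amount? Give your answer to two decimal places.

193.68 points ÷ 0.719 ≈ 269.37 points.

269.37 points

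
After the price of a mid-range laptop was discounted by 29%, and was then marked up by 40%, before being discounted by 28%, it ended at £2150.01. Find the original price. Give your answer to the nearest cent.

The overall multiplier applied was 0.71 × 1.4 × 0.72 = 0.71568.
So the original price was £2150.01 ÷ 0.71568 ≈ £3004.15.

£3004.15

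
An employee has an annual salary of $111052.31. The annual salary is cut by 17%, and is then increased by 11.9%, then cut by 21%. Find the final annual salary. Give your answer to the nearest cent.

$81482.22

Apply the 17% decrease: $111052.31 × 0.83 = $92173.4173.
Apply the 11.9% increase: $92173.4173 × 1.119 = $103142.0539587.
After the 21% decrease: $103142.0539587 × 0.79 = $81482.222627373 ≈ $81482.22.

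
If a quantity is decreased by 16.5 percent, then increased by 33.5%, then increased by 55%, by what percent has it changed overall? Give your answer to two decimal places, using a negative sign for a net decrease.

The combined multiplier is 0.835 × 1.335 × 1.55 = 1.72782375.
That corresponds to an increase of 72.78%.

72.78%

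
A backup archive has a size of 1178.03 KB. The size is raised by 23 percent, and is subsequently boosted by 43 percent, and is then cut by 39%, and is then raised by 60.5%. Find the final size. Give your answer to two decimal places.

2028.63 KB

23% increase: 1178.03 × 1.23 = 1448.9769.
After the 43% increase: 1448.9769 × 1.43 = 2072.036967.
Apply the 39% decrease: 2072.036967 × 0.61 = 1263.94254987.
Apply the 60.5% increase: 1263.94254987 × 1.605 = 2028.62779254135 ≈ 2028.63.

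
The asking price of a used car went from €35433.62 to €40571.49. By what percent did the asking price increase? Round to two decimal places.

14.50%

Change: €40571.49 − €35433.62 = €5137.87.
Relative to the original: €5137.87 ÷ €35433.62 ≈ 14.50%.
So the asking price increased by 14.50%.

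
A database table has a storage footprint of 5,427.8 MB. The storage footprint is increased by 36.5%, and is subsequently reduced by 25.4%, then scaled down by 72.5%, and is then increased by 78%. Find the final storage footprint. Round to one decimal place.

36.5% increase: 5,427.8 × 1.365 = 7408.947.
25.4% decrease: 7408.947 × 0.746 = 5527.074462.
After the 72.5% decrease: 5527.074462 × 0.275 = 1519.94547705.
Apply the 78% increase: 1519.94547705 × 1.78 = 2705.502949149 ≈ 2,705.5.

2,705.5 MB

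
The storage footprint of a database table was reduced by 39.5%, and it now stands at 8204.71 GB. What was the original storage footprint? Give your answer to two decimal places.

13561.50 GB

The overall multiplier applied was 0.605.
So the original storage footprint was 8204.71 ÷ 0.605 ≈ 13561.50 GB.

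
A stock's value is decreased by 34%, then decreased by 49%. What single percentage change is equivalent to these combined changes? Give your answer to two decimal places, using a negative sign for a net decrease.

A 34% decrease multiplies by 0.66.
Then a 49% decrease: 0.66 × 0.51 = 0.3366.
Overall factor 0.3366, i.e. -66.34%.

-66.34%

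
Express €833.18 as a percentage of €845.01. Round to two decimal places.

98.60%

€833.18 ÷ €845.01 ≈ 98.60%.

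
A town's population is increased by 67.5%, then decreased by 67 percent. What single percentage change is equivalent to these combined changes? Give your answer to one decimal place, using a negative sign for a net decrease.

The combined multiplier is 1.675 × 0.33 = 0.55275.
That corresponds to a decrease of 44.7%.

-44.7%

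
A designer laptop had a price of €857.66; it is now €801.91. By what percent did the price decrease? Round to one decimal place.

Change: €801.91 − €857.66 = -€55.75.
Relative to the original: -€55.75 ÷ €857.66 ≈ -6.5%.
So the price decreased by 6.5%.

6.5%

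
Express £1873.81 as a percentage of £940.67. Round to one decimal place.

£1873.81 ÷ £940.67 ≈ 199.2%.

199.2%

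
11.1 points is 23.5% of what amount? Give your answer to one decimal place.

11.1 points ÷ 0.235 ≈ 47.2 points.

47.2 points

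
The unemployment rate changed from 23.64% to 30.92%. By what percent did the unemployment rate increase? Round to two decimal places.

30.80%

The change is 30.92 − 23.64 = 7.28 percentage points.
Relative to the original 23.64%, that is 7.28 ÷ 23.64 ≈ 30.80%.
So the unemployment rate rose by 30.80%.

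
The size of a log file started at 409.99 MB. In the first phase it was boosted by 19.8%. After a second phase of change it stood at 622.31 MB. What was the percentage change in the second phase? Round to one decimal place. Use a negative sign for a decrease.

26.7%

After the first phase: 409.99 × 1.198 = 491.16802.
Second-phase multiplier: 622.31 ÷ 491.16802 ≈ 1.267.
That is a change of 26.7%.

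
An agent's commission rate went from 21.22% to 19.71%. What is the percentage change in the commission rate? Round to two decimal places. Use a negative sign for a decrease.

The change is 19.71 − 21.22 = -1.51 percentage points.
Relative to the original 21.22%, that is -1.51 ÷ 21.22 ≈ -7.12%.

-7.12%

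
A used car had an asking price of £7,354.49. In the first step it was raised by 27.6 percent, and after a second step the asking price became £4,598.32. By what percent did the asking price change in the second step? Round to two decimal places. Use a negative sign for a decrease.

After the first step: £7,354.49 × 1.276 = £9384.32924.
Second-step multiplier: £4,598.32 ÷ £9384.32924 ≈ 0.49.
That is a change of -51.00%.

-51.00%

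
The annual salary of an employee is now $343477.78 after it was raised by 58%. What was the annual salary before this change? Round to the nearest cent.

The overall multiplier applied was 1.58.
So the original annual salary was $343477.78 ÷ 1.58 = $217391.00.

$217391.00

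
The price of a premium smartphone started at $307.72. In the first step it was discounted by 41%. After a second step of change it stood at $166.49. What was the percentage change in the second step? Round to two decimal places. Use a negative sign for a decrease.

-8.30%

After the first step: $307.72 × 0.59 = $181.5548.
Second-step multiplier: $166.49 ÷ $181.5548 ≈ 0.917023.
That is a change of -8.30%.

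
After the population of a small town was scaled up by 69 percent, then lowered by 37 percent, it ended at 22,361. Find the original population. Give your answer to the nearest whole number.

Undoing the 37% decrease: 22,361 ÷ 0.63 ≈ 35493.650794.
Undoing the 69% increase: 35493.650794 ÷ 1.69 ≈ 21,002.

21,002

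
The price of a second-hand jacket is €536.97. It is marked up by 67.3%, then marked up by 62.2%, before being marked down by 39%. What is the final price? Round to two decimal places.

Each change multiplies by a factor: 1.673 × 1.622 × 0.61 = 1.65529966.
€536.97 × 1.65529966 = €888.8462584302 ≈ €888.85.

€888.85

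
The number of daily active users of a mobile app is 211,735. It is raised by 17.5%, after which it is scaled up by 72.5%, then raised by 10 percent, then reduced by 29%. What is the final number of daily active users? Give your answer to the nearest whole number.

335,174

After the 17.5% increase: 211,735 × 1.175 = 248788.625.
72.5% increase: 248788.625 × 1.725 = 429160.378125.
Apply the 10% increase: 429160.378125 × 1.1 = 472076.4159375.
29% decrease: 472076.4159375 × 0.71 = 335174.255315625 ≈ 335,174.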